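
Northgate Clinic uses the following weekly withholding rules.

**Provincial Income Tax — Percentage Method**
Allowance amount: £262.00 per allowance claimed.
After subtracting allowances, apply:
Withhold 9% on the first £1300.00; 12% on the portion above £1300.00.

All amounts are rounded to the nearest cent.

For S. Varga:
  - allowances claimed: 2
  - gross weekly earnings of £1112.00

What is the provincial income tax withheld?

£52.92

Provincial Income Tax: taxable = £1112.00 − 2×£262.00 = £588.00
  9% × £588.00 = £52.92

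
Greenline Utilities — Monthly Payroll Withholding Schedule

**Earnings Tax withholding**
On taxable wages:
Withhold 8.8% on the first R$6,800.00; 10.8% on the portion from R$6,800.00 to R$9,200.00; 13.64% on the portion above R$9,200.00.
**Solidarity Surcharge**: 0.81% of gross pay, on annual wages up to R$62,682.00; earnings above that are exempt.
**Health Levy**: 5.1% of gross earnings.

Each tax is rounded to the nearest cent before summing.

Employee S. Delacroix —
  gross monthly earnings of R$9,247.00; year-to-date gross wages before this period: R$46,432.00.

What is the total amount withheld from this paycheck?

Earnings Tax: taxable = R$9,247.00
  R$857.60 + 13.64% × (R$9,247.00 − R$9,200.00) = R$857.60 + 13.64% × R$47.00 = R$864.01
Solidarity Surcharge: 0.81% × R$9,247.00 = R$74.90
Health Levy: 5.1% × R$9,247.00 = R$471.60
Total: R$864.01 + R$74.90 + R$471.60 = R$1,410.51

R$1,410.51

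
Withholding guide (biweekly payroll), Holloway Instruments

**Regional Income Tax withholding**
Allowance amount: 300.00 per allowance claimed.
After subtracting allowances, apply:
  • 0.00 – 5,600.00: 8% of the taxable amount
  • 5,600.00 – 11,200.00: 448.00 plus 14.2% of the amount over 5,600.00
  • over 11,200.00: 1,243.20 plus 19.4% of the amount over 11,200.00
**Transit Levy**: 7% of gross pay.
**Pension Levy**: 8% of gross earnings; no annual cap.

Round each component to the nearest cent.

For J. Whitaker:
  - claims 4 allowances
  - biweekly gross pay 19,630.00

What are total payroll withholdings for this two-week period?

5,590.32

Regional Income Tax: taxable = 19,630.00 − 4×300.00 = 18,430.00
  1,243.20 + 19.4% × (18,430.00 − 11,200.00) = 1,243.20 + 19.4% × 7,230.00 = 2,645.82
Transit Levy: 7% × 19,630.00 = 1,374.10
Pension Levy: 8% × 19,630.00 = 1,570.40
Total: 2,645.82 + 1,374.10 + 1,570.40 = 5,590.32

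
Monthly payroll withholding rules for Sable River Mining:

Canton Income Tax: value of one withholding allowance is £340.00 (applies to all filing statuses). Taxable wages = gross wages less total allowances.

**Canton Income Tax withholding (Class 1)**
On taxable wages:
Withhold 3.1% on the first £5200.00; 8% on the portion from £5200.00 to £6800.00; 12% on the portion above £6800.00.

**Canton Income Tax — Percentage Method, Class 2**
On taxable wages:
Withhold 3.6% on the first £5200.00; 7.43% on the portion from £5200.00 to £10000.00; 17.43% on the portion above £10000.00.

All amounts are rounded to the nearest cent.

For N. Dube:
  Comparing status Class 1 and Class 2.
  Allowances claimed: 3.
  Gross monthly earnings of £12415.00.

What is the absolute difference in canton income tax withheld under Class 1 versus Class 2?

£53.61

Canton Income Tax (Class 1): taxable = £12415.00 − 3×£340.00 = £11395.00
  £289.20 + 12% × (£11395.00 − £6800.00) = £289.20 + 12% × £4595.00 = £840.60
Canton Income Tax (Class 2): taxable = £12415.00 − 3×£340.00 = £11395.00
  £543.84 + 17.43% × (£11395.00 − £10000.00) = £543.84 + 17.43% × £1395.00 = £786.99
Difference: |£840.60 − £786.99| = £53.61 (higher under Class 1)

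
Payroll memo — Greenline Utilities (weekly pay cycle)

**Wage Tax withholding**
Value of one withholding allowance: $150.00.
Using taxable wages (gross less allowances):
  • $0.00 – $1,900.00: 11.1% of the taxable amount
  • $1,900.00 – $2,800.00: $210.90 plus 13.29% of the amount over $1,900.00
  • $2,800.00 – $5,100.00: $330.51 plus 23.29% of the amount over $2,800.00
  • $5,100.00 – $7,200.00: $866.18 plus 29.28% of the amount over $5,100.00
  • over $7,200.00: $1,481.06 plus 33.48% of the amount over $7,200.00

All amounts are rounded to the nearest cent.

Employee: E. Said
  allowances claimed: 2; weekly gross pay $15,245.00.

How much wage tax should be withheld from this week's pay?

Wage Tax: taxable = $15,245.00 − 2×$150.00 = $14,945.00
  $1,481.06 + 33.48% × ($14,945.00 − $7,200.00) = $1,481.06 + 33.48% × $7,745.00 = $4,074.09

$4,074.09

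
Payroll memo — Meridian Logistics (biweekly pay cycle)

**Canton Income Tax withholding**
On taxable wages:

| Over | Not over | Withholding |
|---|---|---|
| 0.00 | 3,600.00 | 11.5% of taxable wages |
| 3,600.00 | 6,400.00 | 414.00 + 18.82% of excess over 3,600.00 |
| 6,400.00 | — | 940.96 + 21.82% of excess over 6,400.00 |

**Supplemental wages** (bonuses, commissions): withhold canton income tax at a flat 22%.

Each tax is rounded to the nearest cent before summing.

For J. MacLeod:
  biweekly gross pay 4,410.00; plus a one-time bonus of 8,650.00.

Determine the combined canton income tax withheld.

2,469.44

Canton Income Tax: taxable = 4,410.00
  414.00 + 18.82% × (4,410.00 − 3,600.00) = 414.00 + 18.82% × 810.00 = 566.44
Supplemental (22% flat on bonus): 22% × 8,650.00 = 1,903.00
Total canton income tax: 566.44 + 1,903.00 = 2,469.44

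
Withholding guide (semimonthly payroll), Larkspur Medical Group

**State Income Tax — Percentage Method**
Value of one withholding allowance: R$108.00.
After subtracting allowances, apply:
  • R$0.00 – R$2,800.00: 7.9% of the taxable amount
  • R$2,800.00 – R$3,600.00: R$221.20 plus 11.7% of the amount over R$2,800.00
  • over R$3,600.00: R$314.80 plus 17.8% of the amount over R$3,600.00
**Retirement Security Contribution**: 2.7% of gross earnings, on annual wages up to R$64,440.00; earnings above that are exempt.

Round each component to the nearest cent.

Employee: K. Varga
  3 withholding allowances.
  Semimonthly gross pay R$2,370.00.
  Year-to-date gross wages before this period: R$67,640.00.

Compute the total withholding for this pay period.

State Income Tax: taxable = R$2,370.00 − 3×R$108.00 = R$2,046.00
  7.9% × R$2,046.00 = R$161.63
Retirement Security Contribution: YTD R$67,640.00 ≥ cap R$64,440.00 → R$0.00
Total: R$161.63 + R$0.00 = R$161.63

R$161.63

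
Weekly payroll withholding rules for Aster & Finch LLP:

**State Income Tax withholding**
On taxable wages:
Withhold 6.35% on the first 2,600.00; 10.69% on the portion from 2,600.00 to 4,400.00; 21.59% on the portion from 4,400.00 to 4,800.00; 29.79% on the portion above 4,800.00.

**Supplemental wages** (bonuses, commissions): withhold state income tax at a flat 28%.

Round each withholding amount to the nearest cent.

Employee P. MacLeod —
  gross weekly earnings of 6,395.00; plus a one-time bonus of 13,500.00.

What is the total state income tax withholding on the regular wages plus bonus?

State Income Tax: taxable = 6,395.00
  443.88 + 29.79% × (6,395.00 − 4,800.00) = 443.88 + 29.79% × 1,595.00 = 919.03
Supplemental (28% flat on bonus): 28% × 13,500.00 = 3,780.00
Total state income tax: 919.03 + 3,780.00 = 4,699.03

4,699.03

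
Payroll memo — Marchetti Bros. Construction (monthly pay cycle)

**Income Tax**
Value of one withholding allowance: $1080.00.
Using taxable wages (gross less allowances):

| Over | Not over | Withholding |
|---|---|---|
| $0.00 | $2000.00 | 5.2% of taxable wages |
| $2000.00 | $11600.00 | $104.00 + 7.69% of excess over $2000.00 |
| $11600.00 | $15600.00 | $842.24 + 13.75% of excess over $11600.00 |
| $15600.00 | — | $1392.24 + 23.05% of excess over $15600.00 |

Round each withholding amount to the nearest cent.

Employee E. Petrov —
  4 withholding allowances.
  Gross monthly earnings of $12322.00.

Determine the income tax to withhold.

$565.55

Income Tax: taxable = $12322.00 − 4×$1080.00 = $8002.00
  $104.00 + 7.69% × ($8002.00 − $2000.00) = $104.00 + 7.69% × $6002.00 = $565.55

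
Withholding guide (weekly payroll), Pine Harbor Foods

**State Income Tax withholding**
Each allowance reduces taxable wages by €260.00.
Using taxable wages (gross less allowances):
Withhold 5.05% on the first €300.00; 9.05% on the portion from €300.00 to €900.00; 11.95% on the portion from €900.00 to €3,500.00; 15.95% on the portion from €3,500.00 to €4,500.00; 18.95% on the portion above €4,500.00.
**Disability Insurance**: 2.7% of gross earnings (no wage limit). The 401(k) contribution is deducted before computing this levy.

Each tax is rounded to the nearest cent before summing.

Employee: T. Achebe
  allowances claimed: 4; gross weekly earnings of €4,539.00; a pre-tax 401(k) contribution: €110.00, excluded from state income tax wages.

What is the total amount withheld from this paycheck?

€486.47

State Income Tax: taxable = €4,539.00 − €110.00 − 4×€260.00 = €3,389.00
  €69.45 + 11.95% × (€3,389.00 − €900.00) = €69.45 + 11.95% × €2,489.00 = €366.89
Disability Insurance: 2.7% × €4,429.00 = €119.58
Total: €366.89 + €119.58 = €486.47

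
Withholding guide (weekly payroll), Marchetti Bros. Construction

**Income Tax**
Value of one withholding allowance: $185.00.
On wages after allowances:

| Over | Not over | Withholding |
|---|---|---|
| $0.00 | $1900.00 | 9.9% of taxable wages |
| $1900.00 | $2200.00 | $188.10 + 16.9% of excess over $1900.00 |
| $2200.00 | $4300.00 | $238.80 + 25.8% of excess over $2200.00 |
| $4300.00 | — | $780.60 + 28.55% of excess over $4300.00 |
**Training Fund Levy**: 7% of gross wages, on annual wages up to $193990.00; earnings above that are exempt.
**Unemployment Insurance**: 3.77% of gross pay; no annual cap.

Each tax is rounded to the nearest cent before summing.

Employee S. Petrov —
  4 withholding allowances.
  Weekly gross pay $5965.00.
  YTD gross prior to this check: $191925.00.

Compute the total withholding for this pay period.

$1414.12

Income Tax: taxable = $5965.00 − 4×$185.00 = $5225.00
  $780.60 + 28.55% × ($5225.00 − $4300.00) = $780.60 + 28.55% × $925.00 = $1044.69
Training Fund Levy: cap $193990.00 − YTD $191925.00 = $2065.00 subject; 7% × $2065.00 = $144.55
Unemployment Insurance: 3.77% × $5965.00 = $224.88
Total: $1044.69 + $144.55 + $224.88 = $1414.12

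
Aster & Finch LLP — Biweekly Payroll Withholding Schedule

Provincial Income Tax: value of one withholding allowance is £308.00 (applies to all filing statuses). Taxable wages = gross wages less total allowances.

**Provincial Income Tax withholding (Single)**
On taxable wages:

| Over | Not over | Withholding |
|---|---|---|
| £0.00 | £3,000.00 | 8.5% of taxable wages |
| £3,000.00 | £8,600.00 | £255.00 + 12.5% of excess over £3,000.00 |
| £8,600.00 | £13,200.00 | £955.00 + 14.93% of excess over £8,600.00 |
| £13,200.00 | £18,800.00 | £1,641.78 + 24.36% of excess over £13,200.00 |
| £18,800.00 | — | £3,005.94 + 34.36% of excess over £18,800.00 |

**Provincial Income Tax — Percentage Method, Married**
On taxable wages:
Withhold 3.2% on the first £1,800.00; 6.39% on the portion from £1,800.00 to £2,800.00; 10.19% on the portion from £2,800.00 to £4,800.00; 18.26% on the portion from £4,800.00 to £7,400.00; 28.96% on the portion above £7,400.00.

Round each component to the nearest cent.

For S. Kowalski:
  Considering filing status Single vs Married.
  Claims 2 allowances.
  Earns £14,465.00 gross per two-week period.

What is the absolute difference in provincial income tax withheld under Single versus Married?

Provincial Income Tax (Single): taxable = £14,465.00 − 2×£308.00 = £13,849.00
  £1,641.78 + 24.36% × (£13,849.00 − £13,200.00) = £1,641.78 + 24.36% × £649.00 = £1,799.88
Provincial Income Tax (Married): taxable = £14,465.00 − 2×£308.00 = £13,849.00
  £800.06 + 28.96% × (£13,849.00 − £7,400.00) = £800.06 + 28.96% × £6,449.00 = £2,667.69
Difference: |£1,799.88 − £2,667.69| = £867.81 (higher under Married)

£867.81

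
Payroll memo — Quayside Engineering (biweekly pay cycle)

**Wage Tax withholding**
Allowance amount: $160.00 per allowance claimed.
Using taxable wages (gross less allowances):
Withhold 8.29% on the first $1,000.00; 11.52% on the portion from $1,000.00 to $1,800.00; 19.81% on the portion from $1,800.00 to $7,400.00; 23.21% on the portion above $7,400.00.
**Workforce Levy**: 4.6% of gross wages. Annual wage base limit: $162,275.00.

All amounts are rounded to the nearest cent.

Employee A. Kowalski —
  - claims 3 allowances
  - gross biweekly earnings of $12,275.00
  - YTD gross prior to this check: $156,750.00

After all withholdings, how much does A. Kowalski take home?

Wage Tax: taxable = $12,275.00 − 3×$160.00 = $11,795.00
  $1,284.42 + 23.21% × ($11,795.00 − $7,400.00) = $1,284.42 + 23.21% × $4,395.00 = $2,304.50
Workforce Levy: cap $162,275.00 − YTD $156,750.00 = $5,525.00 subject; 4.6% × $5,525.00 = $254.15
Total withheld: $2,304.50 + $254.15 = $2,558.65
Net pay: $12,275.00 − $2,558.65 = $9,716.35

$9,716.35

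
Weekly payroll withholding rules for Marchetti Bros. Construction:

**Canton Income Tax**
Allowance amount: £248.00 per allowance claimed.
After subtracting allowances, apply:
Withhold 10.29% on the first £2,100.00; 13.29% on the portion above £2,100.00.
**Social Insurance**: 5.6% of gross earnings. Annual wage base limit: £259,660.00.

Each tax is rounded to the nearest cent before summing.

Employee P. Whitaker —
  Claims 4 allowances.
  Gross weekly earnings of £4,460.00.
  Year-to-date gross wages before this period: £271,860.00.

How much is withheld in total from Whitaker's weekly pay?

£397.90

Canton Income Tax: taxable = £4,460.00 − 4×£248.00 = £3,468.00
  £216.09 + 13.29% × (£3,468.00 − £2,100.00) = £216.09 + 13.29% × £1,368.00 = £397.90
Social Insurance: YTD £271,860.00 ≥ cap £259,660.00 → £0.00
Total: £397.90 + £0.00 = £397.90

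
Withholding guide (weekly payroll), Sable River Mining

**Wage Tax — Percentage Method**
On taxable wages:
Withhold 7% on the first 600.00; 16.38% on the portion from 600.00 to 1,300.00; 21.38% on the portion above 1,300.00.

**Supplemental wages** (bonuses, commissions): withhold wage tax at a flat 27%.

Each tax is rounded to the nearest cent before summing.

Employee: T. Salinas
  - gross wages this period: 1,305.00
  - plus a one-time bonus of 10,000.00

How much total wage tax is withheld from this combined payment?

Wage Tax: taxable = 1,305.00
  156.66 + 21.38% × (1,305.00 − 1,300.00) = 156.66 + 21.38% × 5.00 = 157.73
Supplemental (27% flat on bonus): 27% × 10,000.00 = 2,700.00
Total wage tax: 157.73 + 2,700.00 = 2,857.73

2,857.73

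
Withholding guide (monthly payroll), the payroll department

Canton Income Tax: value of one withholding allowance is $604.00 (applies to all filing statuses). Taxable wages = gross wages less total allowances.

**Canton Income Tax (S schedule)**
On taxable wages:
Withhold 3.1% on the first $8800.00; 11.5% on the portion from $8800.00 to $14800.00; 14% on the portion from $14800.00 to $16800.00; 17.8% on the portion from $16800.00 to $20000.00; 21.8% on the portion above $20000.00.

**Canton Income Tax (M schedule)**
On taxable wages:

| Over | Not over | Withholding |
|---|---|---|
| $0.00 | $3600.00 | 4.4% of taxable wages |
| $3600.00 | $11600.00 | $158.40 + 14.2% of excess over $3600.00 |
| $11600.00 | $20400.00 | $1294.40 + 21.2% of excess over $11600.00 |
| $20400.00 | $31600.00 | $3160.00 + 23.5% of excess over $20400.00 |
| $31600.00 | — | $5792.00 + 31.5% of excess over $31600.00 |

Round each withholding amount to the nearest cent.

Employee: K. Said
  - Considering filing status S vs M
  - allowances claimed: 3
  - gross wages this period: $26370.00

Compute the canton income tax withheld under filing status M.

$4137.13

Canton Income Tax (M): taxable = $26370.00 − 3×$604.00 = $24558.00
  $3160.00 + 23.5% × ($24558.00 − $20400.00) = $3160.00 + 23.5% × $4158.00 = $4137.13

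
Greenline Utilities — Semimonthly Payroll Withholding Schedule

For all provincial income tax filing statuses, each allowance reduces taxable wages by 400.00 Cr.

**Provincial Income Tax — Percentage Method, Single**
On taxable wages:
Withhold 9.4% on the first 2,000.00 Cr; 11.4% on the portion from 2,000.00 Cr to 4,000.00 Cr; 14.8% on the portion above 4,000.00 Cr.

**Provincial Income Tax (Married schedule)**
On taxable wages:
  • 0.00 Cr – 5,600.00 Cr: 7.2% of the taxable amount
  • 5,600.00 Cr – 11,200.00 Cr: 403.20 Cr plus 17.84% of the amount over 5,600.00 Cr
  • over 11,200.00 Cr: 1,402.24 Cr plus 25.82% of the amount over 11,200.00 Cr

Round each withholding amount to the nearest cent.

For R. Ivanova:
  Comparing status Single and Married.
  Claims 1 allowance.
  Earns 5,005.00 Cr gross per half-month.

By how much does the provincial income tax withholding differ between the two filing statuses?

Provincial Income Tax (Single): taxable = 5,005.00 Cr − 1×400.00 Cr = 4,605.00 Cr
  416.00 Cr + 14.8% × (4,605.00 Cr − 4,000.00 Cr) = 416.00 Cr + 14.8% × 605.00 Cr = 505.54 Cr
Provincial Income Tax (Married): taxable = 5,005.00 Cr − 1×400.00 Cr = 4,605.00 Cr
  7.2% × 4,605.00 Cr = 331.56 Cr
Difference: |505.54 Cr − 331.56 Cr| = 173.98 Cr (higher under Single)

173.98 Cr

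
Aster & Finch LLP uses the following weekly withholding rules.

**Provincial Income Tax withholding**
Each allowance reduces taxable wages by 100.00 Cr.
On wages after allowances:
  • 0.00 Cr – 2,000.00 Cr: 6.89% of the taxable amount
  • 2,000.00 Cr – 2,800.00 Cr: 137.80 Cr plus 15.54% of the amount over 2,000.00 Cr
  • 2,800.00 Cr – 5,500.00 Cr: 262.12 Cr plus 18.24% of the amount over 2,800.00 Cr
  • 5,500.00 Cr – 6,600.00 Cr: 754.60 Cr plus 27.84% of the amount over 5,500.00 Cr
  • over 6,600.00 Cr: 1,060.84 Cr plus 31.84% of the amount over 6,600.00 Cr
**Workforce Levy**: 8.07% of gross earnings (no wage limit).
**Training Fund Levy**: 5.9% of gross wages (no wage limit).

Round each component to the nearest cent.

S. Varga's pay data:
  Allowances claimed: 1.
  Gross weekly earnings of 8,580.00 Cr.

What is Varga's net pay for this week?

5,721.94 Cr

Provincial Income Tax: taxable = 8,580.00 Cr − 1×100.00 Cr = 8,480.00 Cr
  1,060.84 Cr + 31.84% × (8,480.00 Cr − 6,600.00 Cr) = 1,060.84 Cr + 31.84% × 1,880.00 Cr = 1,659.43 Cr
Workforce Levy: 8.07% × 8,580.00 Cr = 692.41 Cr
Training Fund Levy: 5.9% × 8,580.00 Cr = 506.22 Cr
Total withheld: 1,659.43 Cr + 692.41 Cr + 506.22 Cr = 2,858.06 Cr
Net pay: 8,580.00 Cr − 2,858.06 Cr = 5,721.94 Cr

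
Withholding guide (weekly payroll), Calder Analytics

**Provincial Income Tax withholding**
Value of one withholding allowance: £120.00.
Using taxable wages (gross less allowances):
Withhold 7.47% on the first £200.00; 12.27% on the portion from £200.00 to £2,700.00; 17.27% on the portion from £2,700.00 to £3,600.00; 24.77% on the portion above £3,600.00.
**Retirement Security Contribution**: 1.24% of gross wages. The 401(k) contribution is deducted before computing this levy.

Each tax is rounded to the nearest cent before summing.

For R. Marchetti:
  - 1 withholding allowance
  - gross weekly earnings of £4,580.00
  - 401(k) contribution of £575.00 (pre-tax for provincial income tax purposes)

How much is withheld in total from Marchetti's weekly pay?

Provincial Income Tax: taxable = £4,580.00 − £575.00 − 1×£120.00 = £3,885.00
  £477.12 + 24.77% × (£3,885.00 − £3,600.00) = £477.12 + 24.77% × £285.00 = £547.71
Retirement Security Contribution: 1.24% × £4,005.00 = £49.66
Total: £547.71 + £49.66 = £597.37

£597.37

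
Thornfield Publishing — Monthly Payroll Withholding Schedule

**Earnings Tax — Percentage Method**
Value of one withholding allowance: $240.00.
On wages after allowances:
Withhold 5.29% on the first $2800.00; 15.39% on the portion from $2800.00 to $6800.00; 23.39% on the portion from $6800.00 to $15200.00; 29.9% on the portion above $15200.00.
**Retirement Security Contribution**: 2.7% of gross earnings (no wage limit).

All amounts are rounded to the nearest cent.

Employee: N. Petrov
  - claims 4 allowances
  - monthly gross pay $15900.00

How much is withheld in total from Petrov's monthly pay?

Earnings Tax: taxable = $15900.00 − 4×$240.00 = $14940.00
  $763.72 + 23.39% × ($14940.00 − $6800.00) = $763.72 + 23.39% × $8140.00 = $2667.67
Retirement Security Contribution: 2.7% × $15900.00 = $429.30
Total: $2667.67 + $429.30 = $3096.97

$3096.97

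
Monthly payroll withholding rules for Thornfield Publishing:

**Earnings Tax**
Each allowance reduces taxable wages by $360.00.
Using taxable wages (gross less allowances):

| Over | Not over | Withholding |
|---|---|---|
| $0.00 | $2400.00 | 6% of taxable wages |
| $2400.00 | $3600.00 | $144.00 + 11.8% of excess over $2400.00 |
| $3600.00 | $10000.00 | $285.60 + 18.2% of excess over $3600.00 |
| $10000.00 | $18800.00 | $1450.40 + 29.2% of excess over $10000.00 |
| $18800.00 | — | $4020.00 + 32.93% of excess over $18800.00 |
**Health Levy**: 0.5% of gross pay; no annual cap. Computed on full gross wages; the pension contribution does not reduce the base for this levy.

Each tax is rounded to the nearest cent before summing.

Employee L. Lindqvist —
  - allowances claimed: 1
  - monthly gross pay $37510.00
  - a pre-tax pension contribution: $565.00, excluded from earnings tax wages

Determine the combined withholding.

$10064.15

Earnings Tax: taxable = $37510.00 − $565.00 − 1×$360.00 = $36585.00
  $4020.00 + 32.93% × ($36585.00 − $18800.00) = $4020.00 + 32.93% × $17785.00 = $9876.60
Health Levy: 0.5% × $37510.00 = $187.55
Total: $9876.60 + $187.55 = $10064.15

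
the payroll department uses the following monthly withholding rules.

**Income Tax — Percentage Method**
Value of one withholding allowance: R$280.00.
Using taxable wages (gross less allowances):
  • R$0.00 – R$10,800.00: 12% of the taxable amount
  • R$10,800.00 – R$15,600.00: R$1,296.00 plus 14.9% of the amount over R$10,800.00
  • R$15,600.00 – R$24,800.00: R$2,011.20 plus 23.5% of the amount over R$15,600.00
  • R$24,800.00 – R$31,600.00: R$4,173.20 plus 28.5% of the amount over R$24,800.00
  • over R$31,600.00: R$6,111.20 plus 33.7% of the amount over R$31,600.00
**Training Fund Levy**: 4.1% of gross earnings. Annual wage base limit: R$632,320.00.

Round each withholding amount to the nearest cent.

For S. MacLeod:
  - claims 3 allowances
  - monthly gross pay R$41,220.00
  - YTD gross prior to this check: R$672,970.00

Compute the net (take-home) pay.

Income Tax: taxable = R$41,220.00 − 3×R$280.00 = R$40,380.00
  R$6,111.20 + 33.7% × (R$40,380.00 − R$31,600.00) = R$6,111.20 + 33.7% × R$8,780.00 = R$9,070.06
Training Fund Levy: YTD R$672,970.00 ≥ cap R$632,320.00 → R$0.00
Total withheld: R$9,070.06 + R$0.00 = R$9,070.06
Net pay: R$41,220.00 − R$9,070.06 = R$32,149.94

R$32,149.94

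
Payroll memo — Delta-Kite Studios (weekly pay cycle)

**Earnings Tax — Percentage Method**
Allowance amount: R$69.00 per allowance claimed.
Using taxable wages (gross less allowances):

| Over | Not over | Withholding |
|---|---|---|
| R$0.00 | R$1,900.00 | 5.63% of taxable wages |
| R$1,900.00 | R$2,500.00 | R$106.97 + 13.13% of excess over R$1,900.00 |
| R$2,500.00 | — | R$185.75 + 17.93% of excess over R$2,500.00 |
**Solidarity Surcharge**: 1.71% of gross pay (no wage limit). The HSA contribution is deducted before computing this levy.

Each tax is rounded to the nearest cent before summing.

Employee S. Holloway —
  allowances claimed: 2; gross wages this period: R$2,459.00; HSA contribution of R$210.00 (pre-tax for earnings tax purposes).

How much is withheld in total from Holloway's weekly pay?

Earnings Tax: taxable = R$2,459.00 − R$210.00 − 2×R$69.00 = R$2,111.00
  R$106.97 + 13.13% × (R$2,111.00 − R$1,900.00) = R$106.97 + 13.13% × R$211.00 = R$134.67
Solidarity Surcharge: 1.71% × R$2,249.00 = R$38.46
Total: R$134.67 + R$38.46 = R$173.13

R$173.13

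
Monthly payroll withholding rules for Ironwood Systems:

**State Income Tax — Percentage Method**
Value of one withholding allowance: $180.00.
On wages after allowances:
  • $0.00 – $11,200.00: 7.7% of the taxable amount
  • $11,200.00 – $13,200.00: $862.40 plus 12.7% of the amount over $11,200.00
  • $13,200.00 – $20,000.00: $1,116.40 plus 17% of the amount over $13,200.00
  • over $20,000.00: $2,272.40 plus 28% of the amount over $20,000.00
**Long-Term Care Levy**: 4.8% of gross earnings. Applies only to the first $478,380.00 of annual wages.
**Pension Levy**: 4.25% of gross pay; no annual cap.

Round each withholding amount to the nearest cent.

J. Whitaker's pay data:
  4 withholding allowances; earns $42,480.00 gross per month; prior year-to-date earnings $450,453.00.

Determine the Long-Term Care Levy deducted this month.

$1,340.50

Long-Term Care Levy: cap $478,380.00 − YTD $450,453.00 = $27,927.00 subject; 4.8% × $27,927.00 = $1,340.50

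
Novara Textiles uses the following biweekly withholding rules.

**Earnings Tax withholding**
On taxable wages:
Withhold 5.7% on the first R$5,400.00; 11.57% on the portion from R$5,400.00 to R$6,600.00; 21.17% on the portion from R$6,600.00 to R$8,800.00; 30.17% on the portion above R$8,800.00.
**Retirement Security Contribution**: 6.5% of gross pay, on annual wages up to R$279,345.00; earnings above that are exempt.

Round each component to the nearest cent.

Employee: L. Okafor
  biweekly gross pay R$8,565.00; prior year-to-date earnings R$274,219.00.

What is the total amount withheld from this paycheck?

Earnings Tax: taxable = R$8,565.00
  R$446.64 + 21.17% × (R$8,565.00 − R$6,600.00) = R$446.64 + 21.17% × R$1,965.00 = R$862.63
Retirement Security Contribution: cap R$279,345.00 − YTD R$274,219.00 = R$5,126.00 subject; 6.5% × R$5,126.00 = R$333.19
Total: R$862.63 + R$333.19 = R$1,195.82

R$1,195.82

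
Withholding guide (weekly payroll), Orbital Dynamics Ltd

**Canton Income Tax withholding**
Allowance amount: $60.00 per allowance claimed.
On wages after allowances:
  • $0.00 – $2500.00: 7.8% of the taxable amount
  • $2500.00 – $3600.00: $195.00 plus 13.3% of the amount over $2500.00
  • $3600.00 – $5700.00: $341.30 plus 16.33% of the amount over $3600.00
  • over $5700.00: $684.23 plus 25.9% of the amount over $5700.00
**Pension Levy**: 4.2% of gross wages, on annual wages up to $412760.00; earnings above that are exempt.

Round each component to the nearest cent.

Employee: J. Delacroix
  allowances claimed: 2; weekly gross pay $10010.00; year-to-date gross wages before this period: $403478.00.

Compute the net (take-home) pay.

Canton Income Tax: taxable = $10010.00 − 2×$60.00 = $9890.00
  $684.23 + 25.9% × ($9890.00 − $5700.00) = $684.23 + 25.9% × $4190.00 = $1769.44
Pension Levy: cap $412760.00 − YTD $403478.00 = $9282.00 subject; 4.2% × $9282.00 = $389.84
Total withheld: $1769.44 + $389.84 = $2159.28
Net pay: $10010.00 − $2159.28 = $7850.72

$7850.72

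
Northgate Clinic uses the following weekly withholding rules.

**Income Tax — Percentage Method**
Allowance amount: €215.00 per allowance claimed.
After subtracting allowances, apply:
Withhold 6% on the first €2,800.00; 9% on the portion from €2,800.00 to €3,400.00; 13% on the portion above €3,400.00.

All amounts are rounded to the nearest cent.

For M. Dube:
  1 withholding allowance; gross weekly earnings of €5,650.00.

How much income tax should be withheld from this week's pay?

Income Tax: taxable = €5,650.00 − 1×€215.00 = €5,435.00
  €222.00 + 13% × (€5,435.00 − €3,400.00) = €222.00 + 13% × €2,035.00 = €486.55

€486.55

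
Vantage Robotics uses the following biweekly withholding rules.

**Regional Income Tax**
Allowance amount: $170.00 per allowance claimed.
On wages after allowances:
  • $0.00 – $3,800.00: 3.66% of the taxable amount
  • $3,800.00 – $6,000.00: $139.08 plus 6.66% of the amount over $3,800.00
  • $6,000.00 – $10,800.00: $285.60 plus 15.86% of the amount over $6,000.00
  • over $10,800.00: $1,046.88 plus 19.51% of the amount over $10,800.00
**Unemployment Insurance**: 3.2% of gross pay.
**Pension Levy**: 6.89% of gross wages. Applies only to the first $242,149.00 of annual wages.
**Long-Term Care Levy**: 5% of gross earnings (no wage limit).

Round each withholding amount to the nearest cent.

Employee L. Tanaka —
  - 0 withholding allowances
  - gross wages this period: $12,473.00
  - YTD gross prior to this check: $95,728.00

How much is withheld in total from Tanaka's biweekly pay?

$3,255.46

Regional Income Tax: taxable = $12,473.00
  $1,046.88 + 19.51% × ($12,473.00 − $10,800.00) = $1,046.88 + 19.51% × $1,673.00 = $1,373.28
Unemployment Insurance: 3.2% × $12,473.00 = $399.14
Pension Levy: 6.89% × $12,473.00 = $859.39
Long-Term Care Levy: 5% × $12,473.00 = $623.65
Total: $1,373.28 + $399.14 + $859.39 + $623.65 = $3,255.46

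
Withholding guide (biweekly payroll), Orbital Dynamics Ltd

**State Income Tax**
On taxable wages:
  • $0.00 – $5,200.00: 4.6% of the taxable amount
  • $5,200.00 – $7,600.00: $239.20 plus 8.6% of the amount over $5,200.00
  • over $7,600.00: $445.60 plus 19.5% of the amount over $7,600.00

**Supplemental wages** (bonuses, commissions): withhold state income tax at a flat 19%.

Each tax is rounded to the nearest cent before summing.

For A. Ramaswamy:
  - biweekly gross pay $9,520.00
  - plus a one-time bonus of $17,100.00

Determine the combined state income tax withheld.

State Income Tax: taxable = $9,520.00
  $445.60 + 19.5% × ($9,520.00 − $7,600.00) = $445.60 + 19.5% × $1,920.00 = $820.00
Supplemental (19% flat on bonus): 19% × $17,100.00 = $3,249.00
Total state income tax: $820.00 + $3,249.00 = $4,069.00

$4,069.00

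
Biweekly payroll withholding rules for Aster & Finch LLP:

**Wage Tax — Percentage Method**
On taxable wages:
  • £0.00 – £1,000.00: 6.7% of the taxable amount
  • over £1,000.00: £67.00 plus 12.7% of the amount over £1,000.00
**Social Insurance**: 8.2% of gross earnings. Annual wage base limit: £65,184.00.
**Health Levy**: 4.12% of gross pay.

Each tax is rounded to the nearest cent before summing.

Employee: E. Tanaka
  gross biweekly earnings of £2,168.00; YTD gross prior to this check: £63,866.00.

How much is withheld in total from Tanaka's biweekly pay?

£412.74

Wage Tax: taxable = £2,168.00
  £67.00 + 12.7% × (£2,168.00 − £1,000.00) = £67.00 + 12.7% × £1,168.00 = £215.34
Social Insurance: cap £65,184.00 − YTD £63,866.00 = £1,318.00 subject; 8.2% × £1,318.00 = £108.08
Health Levy: 4.12% × £2,168.00 = £89.32
Total: £215.34 + £108.08 + £89.32 = £412.74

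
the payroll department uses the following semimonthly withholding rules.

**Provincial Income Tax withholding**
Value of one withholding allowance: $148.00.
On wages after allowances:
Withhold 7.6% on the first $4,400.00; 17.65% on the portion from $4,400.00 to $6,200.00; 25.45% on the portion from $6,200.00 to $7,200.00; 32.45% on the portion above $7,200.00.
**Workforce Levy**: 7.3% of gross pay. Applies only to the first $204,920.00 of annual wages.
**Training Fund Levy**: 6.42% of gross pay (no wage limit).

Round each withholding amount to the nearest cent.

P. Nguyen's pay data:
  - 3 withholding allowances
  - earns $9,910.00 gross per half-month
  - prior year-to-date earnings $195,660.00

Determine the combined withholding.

Provincial Income Tax: taxable = $9,910.00 − 3×$148.00 = $9,466.00
  $906.60 + 32.45% × ($9,466.00 − $7,200.00) = $906.60 + 32.45% × $2,266.00 = $1,641.92
Workforce Levy: cap $204,920.00 − YTD $195,660.00 = $9,260.00 subject; 7.3% × $9,260.00 = $675.98
Training Fund Levy: 6.42% × $9,910.00 = $636.22
Total: $1,641.92 + $675.98 + $636.22 = $2,954.12

$2,954.12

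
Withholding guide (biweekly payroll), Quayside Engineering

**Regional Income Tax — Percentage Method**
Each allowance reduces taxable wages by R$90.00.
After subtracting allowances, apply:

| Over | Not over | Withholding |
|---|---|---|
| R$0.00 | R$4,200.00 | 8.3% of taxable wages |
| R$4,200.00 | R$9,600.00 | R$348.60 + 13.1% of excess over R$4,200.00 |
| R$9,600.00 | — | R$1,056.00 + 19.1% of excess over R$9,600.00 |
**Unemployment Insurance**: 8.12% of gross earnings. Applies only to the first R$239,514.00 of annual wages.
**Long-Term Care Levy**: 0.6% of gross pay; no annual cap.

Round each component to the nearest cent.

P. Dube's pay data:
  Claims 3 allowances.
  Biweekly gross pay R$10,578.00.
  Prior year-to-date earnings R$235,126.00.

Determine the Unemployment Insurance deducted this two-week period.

Unemployment Insurance: cap R$239,514.00 − YTD R$235,126.00 = R$4,388.00 subject; 8.12% × R$4,388.00 = R$356.31

R$356.31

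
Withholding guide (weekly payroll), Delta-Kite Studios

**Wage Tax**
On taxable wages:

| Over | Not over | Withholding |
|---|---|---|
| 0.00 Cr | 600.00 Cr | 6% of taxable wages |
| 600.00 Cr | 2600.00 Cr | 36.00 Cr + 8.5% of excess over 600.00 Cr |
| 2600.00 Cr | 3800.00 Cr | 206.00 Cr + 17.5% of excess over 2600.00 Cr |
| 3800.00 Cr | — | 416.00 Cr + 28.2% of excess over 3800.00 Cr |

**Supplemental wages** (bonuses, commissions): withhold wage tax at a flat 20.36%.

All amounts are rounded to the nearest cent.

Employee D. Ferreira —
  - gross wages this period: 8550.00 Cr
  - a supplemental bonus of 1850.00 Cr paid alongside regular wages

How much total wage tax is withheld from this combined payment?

Wage Tax: taxable = 8550.00 Cr
  416.00 Cr + 28.2% × (8550.00 Cr − 3800.00 Cr) = 416.00 Cr + 28.2% × 4750.00 Cr = 1755.50 Cr
Supplemental (20.36% flat on bonus): 20.36% × 1850.00 Cr = 376.66 Cr
Total wage tax: 1755.50 Cr + 376.66 Cr = 2132.16 Cr

2132.16 Cr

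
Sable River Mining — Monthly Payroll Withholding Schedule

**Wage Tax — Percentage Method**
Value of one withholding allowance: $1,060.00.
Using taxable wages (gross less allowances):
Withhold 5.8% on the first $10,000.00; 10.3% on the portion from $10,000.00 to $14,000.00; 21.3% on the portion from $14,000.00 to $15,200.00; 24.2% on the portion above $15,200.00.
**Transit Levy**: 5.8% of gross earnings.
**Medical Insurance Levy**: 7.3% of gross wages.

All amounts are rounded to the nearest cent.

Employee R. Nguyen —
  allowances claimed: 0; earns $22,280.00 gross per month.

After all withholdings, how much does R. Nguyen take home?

Wage Tax: taxable = $22,280.00
  $1,247.60 + 24.2% × ($22,280.00 − $15,200.00) = $1,247.60 + 24.2% × $7,080.00 = $2,960.96
Transit Levy: 5.8% × $22,280.00 = $1,292.24
Medical Insurance Levy: 7.3% × $22,280.00 = $1,626.44
Total withheld: $2,960.96 + $1,292.24 + $1,626.44 = $5,879.64
Net pay: $22,280.00 − $5,879.64 = $16,400.36

$16,400.36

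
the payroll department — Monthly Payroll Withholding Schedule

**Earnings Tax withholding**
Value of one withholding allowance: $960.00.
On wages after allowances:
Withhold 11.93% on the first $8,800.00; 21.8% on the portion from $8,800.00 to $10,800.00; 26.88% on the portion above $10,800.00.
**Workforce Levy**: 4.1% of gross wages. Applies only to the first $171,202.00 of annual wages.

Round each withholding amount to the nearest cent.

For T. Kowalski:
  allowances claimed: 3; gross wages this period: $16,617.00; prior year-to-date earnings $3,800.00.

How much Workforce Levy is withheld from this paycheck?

Workforce Levy: 4.1% × $16,617.00 = $681.30

$681.30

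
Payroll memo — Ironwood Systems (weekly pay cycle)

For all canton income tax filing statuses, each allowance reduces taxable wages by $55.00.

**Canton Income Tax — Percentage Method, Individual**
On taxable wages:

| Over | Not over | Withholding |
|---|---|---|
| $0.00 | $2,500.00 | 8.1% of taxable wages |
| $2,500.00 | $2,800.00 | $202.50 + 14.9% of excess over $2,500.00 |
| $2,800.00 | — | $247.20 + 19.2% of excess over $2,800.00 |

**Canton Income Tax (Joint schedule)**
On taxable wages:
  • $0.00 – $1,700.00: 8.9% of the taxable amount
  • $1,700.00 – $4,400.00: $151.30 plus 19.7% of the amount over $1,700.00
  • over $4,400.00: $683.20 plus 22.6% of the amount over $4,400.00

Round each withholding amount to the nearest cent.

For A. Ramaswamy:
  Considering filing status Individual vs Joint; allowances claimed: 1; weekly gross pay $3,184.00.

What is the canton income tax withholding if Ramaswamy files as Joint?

$432.81

Canton Income Tax (Joint): taxable = $3,184.00 − 1×$55.00 = $3,129.00
  $151.30 + 19.7% × ($3,129.00 − $1,700.00) = $151.30 + 19.7% × $1,429.00 = $432.81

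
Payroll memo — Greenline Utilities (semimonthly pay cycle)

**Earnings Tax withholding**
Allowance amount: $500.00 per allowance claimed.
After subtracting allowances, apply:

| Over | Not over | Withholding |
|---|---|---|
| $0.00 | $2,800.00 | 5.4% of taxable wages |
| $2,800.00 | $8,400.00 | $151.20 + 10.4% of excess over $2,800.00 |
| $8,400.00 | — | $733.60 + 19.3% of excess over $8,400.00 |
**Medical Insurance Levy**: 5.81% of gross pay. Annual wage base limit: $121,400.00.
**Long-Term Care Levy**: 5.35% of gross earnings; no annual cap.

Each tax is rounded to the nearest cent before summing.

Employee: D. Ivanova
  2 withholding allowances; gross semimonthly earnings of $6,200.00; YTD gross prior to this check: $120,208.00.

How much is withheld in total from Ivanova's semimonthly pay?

$801.76

Earnings Tax: taxable = $6,200.00 − 2×$500.00 = $5,200.00
  $151.20 + 10.4% × ($5,200.00 − $2,800.00) = $151.20 + 10.4% × $2,400.00 = $400.80
Medical Insurance Levy: cap $121,400.00 − YTD $120,208.00 = $1,192.00 subject; 5.81% × $1,192.00 = $69.26
Long-Term Care Levy: 5.35% × $6,200.00 = $331.70
Total: $400.80 + $69.26 + $331.70 = $801.76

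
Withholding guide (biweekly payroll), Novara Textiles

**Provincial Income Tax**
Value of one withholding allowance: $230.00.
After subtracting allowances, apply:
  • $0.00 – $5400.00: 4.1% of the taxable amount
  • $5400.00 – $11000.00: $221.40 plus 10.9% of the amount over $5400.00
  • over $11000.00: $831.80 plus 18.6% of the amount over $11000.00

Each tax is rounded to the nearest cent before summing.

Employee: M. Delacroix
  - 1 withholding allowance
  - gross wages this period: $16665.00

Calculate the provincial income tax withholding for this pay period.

$1842.71

Provincial Income Tax: taxable = $16665.00 − 1×$230.00 = $16435.00
  $831.80 + 18.6% × ($16435.00 − $11000.00) = $831.80 + 18.6% × $5435.00 = $1842.71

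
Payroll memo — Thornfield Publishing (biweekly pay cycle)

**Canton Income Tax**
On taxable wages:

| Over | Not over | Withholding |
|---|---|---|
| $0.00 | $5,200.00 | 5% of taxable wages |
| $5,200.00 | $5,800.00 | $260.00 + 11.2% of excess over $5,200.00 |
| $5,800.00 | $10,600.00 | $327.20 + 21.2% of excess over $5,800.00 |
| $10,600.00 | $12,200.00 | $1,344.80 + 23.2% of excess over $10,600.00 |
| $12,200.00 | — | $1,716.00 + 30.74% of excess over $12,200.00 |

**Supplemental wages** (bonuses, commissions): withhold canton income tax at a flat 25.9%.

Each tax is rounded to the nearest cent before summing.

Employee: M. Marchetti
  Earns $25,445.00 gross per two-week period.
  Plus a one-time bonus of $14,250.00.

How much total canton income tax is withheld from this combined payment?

Canton Income Tax: taxable = $25,445.00
  $1,716.00 + 30.74% × ($25,445.00 − $12,200.00) = $1,716.00 + 30.74% × $13,245.00 = $5,787.51
Supplemental (25.9% flat on bonus): 25.9% × $14,250.00 = $3,690.75
Total canton income tax: $5,787.51 + $3,690.75 = $9,478.26

$9,478.26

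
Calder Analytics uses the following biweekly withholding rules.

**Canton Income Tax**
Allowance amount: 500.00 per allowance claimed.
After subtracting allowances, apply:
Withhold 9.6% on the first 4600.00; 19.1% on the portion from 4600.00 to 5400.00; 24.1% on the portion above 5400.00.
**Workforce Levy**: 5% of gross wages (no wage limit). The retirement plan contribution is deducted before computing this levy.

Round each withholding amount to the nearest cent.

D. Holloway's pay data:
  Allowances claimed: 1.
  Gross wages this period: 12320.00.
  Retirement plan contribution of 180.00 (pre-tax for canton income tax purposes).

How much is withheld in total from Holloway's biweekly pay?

Canton Income Tax: taxable = 12320.00 − 180.00 − 1×500.00 = 11640.00
  594.40 + 24.1% × (11640.00 − 5400.00) = 594.40 + 24.1% × 6240.00 = 2098.24
Workforce Levy: 5% × 12140.00 = 607.00
Total: 2098.24 + 607.00 = 2705.24

2705.24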